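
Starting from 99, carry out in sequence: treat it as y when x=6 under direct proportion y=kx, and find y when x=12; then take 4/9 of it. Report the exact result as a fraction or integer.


Start with 99.
Step 1: Direct prop: k = (99)/6; new y = k*12 = 99*12/6 = 198
Step 2: Take 4/9: 198 * 4/9 = 88
Final result = 88

88


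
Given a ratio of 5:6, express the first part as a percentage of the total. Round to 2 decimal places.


Total parts = 5 + 6 = 11
First part fraction = 5/11
Percentage = (5/11) * 100
= 0.454545 * 100
= 45.45%

45.45


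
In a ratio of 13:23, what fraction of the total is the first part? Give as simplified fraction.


Total parts = 13 + 23 = 36
First part fraction = 13/36
Simplify: 13/36 = 13/36

13/36


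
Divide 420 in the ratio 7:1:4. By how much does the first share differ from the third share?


Total parts = 7 + 1 + 4 = 12
Value per part = 420 / 12 = 35
Shares: 7*35=245, 1*35=35, 4*35=140
First share = 245, third share = 140
Difference = |245 - 140| = 105

105


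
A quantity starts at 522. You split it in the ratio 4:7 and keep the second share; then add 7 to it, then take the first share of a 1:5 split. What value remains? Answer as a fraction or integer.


Start with 522.
Step 1: Split 4:7, second share = 522 * 7/11 = 3654/11
Step 2: Add 7: 3654/11+7=3731/11; split 1:5 first = 3731/11*1/6 = 3731/66
Final result = 3731/66

3731/66


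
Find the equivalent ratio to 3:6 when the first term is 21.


Original ratio: 3:6
First term target: 21
Scale factor = 21 / 3 = 7
Multiply second term: 6 * 7 = 42
Equivalent ratio = 21:42

21:42


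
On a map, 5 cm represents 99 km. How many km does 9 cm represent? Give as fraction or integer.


Map scale: 5 cm = 99 km
Measured distance on map = 9 cm
Set up proportion: 9 * 99 / 5
= 891 / 5
= 891/5 km

891/5


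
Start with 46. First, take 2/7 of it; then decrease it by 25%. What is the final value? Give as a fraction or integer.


Start with 46.
Step 1: Take 2/7: 46 * 2/7 = 92/7
Step 2: Decrease by 25%: 92/7 * 75/100 = 69/7
Final result = 69/7

69/7


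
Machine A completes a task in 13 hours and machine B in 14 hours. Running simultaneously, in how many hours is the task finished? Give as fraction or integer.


Rate of A = 1/13 job per hour
Rate of B = 1/14 job per hour
Combined rate = 1/13 + 1/14
Find common denominator: (14 + 13)/(13*14) = 27/182
Combined rate = 27/182 job per hour
Time together = 1 / (27/182) = 182/27 hours

182/27


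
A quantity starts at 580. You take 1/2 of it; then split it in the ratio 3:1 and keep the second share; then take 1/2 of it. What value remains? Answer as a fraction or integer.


Start with 580.
Step 1: Take 1/2: 580 * 1/2 = 290
Step 2: Split 3:1, second share = 290 * 1/4 = 145/2
Step 3: Take 1/2: 145/2 * 1/2 = 145/4
Final result = 145/4

145/4


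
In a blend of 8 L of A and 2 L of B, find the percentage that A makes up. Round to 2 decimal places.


Volume of A = 8 L
Volume of B = 2 L
Total volume = 8 + 2 = 10 L
Percentage of A = (8/10) * 100
= 80.00%

80.00


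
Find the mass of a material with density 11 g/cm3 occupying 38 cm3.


Using mass = density * volume
Density = 11 g/cm3
Volume = 38 cm3
Mass = 11 * 38
= 418 g

418


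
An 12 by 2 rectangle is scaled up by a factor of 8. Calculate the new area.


Original dimensions: 12 x 2
Enlargement factor = 8
New width = 12 * 8 = 96
New height = 2 * 8 = 16
New area = 96 * 16 = 1536

1536


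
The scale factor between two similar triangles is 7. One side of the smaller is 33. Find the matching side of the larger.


Similar triangles have proportional sides
Scale factor = 7
Smaller side = 33
Corresponding larger side = 33 * 7
= 231

231


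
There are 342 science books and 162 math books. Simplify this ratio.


Find GCD(342, 162)
GCD = 18
Divide both by 18: 342/18 = 19, 162/18 = 9
Simplified ratio = 19:9

19:9


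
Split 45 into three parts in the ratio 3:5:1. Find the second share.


Ratio = 3:5:1
Total parts = 3 + 5 + 1 = 9
Value per part = 45 / 9 = 5
First share = 3 * 5 = 15
Middle share = 5 * 5 = 25
Third share = 1 * 5 = 5

25


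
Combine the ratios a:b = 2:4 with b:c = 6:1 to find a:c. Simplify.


Given a:b = 2:4 and b:c = 6:1
Make b consistent. Multiply first ratio by 6: a:b = 12:24
Multiply second ratio by 4: b:c = 24:4
Now b = 24 in both, so a:b:c = 12:24:4
Therefore a:c = 12:4
Simplify by GCD: a:c = 3:1

3:1


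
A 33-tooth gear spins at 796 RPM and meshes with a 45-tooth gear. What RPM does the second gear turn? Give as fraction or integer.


Gear ratio: teeth_A * RPM_A = teeth_B * RPM_B
33 * 796 = 45 * RPM_B
26268 = 45 * RPM_B
RPM_B = 26268 / 45
RPM_B = 8756/15

8756/15


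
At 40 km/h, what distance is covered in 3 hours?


Using distance = speed * time
Speed = 40 km/h
Time = 3 hours
Distance = 40 * 3
= 120 km

120


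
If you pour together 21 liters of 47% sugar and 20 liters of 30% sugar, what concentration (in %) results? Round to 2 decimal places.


Solute in mixture 1 = 47% of 21 L = 21*47/100 = 987/100 L
Solute in mixture 2 = 30% of 20 L = 20*30/100 = 6 L
Total solute = 987/100 + 6 = 1587/100 L
Total volume = 21 + 20 = 41 L
Final concentration = 1587/100/41 * 100 = 38.71%

38.71


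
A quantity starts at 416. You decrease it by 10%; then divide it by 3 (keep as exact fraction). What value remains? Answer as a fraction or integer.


Start with 416.
Step 1: Decrease by 10%: 416 * 90/100 = 1872/5
Step 2: Divide by 3: 1872/5 / 3 = 624/5
Final result = 624/5

624/5


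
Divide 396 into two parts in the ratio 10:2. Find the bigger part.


Total parts = 10 + 2 = 12
Value per part = 396 / 12 = 33
First share = 10 * 33 = 330
Second share = 2 * 33 = 66
Larger share = 330

330


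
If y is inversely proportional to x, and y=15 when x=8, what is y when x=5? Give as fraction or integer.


Inverse proportion: y = k/x
Find k: k = 8 * 15 = 120
Compute y at x=5: y = 120/5
y = 24

24


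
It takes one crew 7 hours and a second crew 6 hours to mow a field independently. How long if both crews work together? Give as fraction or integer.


Rate of A = 1/7 job per hour
Rate of B = 1/6 job per hour
Combined rate = 1/7 + 1/6
Find common denominator: (6 + 7)/(7*6) = 13/42
Combined rate = 13/42 job per hour
Time together = 1 / (13/42) = 42/13 hours

42/13


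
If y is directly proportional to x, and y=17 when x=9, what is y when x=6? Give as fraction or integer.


Direct proportion: y = kx
Find k: k = 17/9 = 17/9
Compute y at x=6: y = 17/9 * 6
y = 34/3

34/3


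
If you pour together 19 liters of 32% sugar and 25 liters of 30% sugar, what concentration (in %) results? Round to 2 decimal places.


Solute in mixture 1 = 32% of 19 L = 19*32/100 = 152/25 L
Solute in mixture 2 = 30% of 25 L = 25*30/100 = 15/2 L
Total solute = 152/25 + 15/2 = 679/50 L
Total volume = 19 + 25 = 44 L
Final concentration = 679/50/44 * 100 = 30.86%

30.86


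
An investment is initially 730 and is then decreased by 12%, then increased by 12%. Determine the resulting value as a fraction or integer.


Start: 730
Step 1: decrease by 12% => multiply by 88/100
  730 * 88/100 = 3212/5
Step 2: increase by 12% => multiply by 112/100
  3212/5 * 112/100 = 89936/125
Final value = 89936/125

89936/125


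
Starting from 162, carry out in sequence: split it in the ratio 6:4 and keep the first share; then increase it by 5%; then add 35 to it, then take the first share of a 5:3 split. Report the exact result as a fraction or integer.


Start with 162.
Step 1: Split 6:4, first share = 162 * 6/10 = 486/5
Step 2: Increase by 5%: 486/5 * 105/100 = 5103/50
Step 3: Add 35: 5103/50+35=6853/50; split 5:3 first = 6853/50*5/8 = 6853/80
Final result = 6853/80

6853/80


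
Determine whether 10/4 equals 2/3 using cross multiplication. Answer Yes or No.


Cross multiply to check 10/4 = 2/3
Left cross product: 10 * 3 = 30
Right cross product: 4 * 2 = 8
30 != 8
Not equal, so proportions differ => No

No


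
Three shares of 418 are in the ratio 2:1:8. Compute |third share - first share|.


Total parts = 2 + 1 + 8 = 11
Value per part = 418 / 11 = 38
Shares: 2*38=76, 1*38=38, 8*38=304
Third share = 304, first share = 76
Difference = |304 - 76| = 228

228


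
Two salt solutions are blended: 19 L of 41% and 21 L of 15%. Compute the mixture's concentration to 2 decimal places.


Solute in mixture 1 = 41% of 19 L = 19*41/100 = 779/100 L
Solute in mixture 2 = 15% of 21 L = 21*15/100 = 63/20 L
Total solute = 779/100 + 63/20 = 547/50 L
Total volume = 19 + 21 = 40 L
Final concentration = 547/50/40 * 100 = 27.35%

27.35


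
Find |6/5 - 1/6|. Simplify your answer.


Simplify: 6/5 = 6/5 and 1/6 = 1/6
Find common denominator: LCD = 30
Convert: 36/30 and 5/30
Difference = |36 - 5|/30 = 31/30
Simplified = 31/30

31/30


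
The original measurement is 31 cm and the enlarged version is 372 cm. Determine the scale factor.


Original length = 31 cm
Scaled length = 372 cm
Scale factor = 372 / 31
= 12

12


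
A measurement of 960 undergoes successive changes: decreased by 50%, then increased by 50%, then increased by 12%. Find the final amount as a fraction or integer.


Start: 960
Step 1: decrease by 50% => multiply by 50/100
  960 * 50/100 = 480
Step 2: increase by 50% => multiply by 150/100
  480 * 150/100 = 720
Step 3: increase by 12% => multiply by 112/100
  720 * 112/100 = 4032/5
Final value = 4032/5

4032/5


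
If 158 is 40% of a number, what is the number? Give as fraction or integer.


Given: 158 is 40% of the whole
Set up: 158 = 40/100 * whole
whole = 158 * 100 / 40
whole = 15800 / 40
whole = 395

395


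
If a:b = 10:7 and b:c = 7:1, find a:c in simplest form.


Given a:b = 10:7 and b:c = 7:1
Make b consistent. Multiply first ratio by 7: a:b = 70:49
Multiply second ratio by 7: b:c = 49:7
Now b = 49 in both, so a:b:c = 70:49:7
Therefore a:c = 70:7
Simplify by GCD: a:c = 10:1

10:1


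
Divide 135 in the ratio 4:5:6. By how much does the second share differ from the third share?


Total parts = 4 + 5 + 6 = 15
Value per part = 135 / 15 = 9
Shares: 4*9=36, 5*9=45, 6*9=54
Second share = 45, third share = 54
Difference = |45 - 54| = 9

9


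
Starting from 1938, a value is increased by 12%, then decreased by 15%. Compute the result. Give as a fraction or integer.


Start: 1938
Step 1: increase by 12% => multiply by 112/100
  1938 * 112/100 = 54264/25
Step 2: decrease by 15% => multiply by 85/100
  54264/25 * 85/100 = 230622/125
Final value = 230622/125

230622/125


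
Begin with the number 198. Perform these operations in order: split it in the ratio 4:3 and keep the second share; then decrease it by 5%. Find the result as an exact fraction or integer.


Start with 198.
Step 1: Split 4:3, second share = 198 * 3/7 = 594/7
Step 2: Decrease by 5%: 594/7 * 95/100 = 5643/70
Final result = 5643/70

5643/70


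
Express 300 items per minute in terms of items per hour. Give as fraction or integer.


Converting from per minute to per hour
Rate = 300 items per minute
Multiply by 60: 300 * 60
= 18000 items per hour

18000


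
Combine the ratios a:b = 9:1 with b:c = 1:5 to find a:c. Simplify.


Given a:b = 9:1 and b:c = 1:5
Make b consistent. Multiply first ratio by 1: a:b = 9:1
Multiply second ratio by 1: b:c = 1:5
Now b = 1 in both, so a:b:c = 9:1:5
Therefore a:c = 9:5
Simplify by GCD: a:c = 9:5

9:5


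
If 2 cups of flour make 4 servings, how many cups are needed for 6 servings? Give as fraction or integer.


Original: 2 cups for 4 servings
Target servings = 6
Scaling factor = 6/4
New amount = 2 * 6/4
= 12/4
= 3 cups

3


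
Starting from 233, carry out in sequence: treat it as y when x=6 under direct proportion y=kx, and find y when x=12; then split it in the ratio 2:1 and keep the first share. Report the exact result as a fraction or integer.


Start with 233.
Step 1: Direct prop: k = (233)/6; new y = k*12 = 233*12/6 = 466
Step 2: Split 2:1, first share = 466 * 2/3 = 932/3
Final result = 932/3

932/3


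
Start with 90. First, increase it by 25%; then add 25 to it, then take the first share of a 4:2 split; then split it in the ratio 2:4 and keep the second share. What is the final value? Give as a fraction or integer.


Start with 90.
Step 1: Increase by 25%: 90 * 125/100 = 225/2
Step 2: Add 25: 225/2+25=275/2; split 4:2 first = 275/2*4/6 = 275/3
Step 3: Split 2:4, second share = 275/3 * 4/6 = 550/9
Final result = 550/9

550/9


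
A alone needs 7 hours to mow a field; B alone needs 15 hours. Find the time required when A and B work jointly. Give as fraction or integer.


Rate of A = 1/7 job per hour
Rate of B = 1/15 job per hour
Combined rate = 1/7 + 1/15
Find common denominator: (15 + 7)/(7*15) = 22/105
Combined rate = 22/105 job per hour
Time together = 1 / (22/105) = 105/22 hours

105/22


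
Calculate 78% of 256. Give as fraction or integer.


Compute 78% of 256
Convert percentage: 78% = 78/100
Multiply: 256 * 78/100
= 19968/100
= 4992/25

4992/25


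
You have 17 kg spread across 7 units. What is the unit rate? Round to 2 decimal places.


Total kg = 17
Number of units = 7
Unit rate = 17 / 7
= 2.43 kg per unit

2.43


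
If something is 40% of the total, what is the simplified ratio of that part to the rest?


Part = 40%, Remainder = 60%
Ratio = 40:60
GCD(40, 60) = 20
Simplify: 2:3 = 2:3

2:3


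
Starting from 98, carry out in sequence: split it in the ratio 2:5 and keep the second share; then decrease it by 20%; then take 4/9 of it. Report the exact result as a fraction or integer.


Start with 98.
Step 1: Split 2:5, second share = 98 * 5/7 = 70
Step 2: Decrease by 20%: 70 * 80/100 = 56
Step 3: Take 4/9: 56 * 4/9 = 224/9
Final result = 224/9

224/9


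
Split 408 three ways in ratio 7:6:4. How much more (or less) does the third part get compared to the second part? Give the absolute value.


Total parts = 7 + 6 + 4 = 17
Value per part = 408 / 17 = 24
Shares: 7*24=168, 6*24=144, 4*24=96
Third share = 96, second share = 144
Difference = |96 - 144| = 48

48


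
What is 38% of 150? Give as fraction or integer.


Compute 38% of 150
Convert percentage: 38% = 38/100
Multiply: 150 * 38/100
= 5700/100
= 57

57


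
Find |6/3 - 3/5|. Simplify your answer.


Simplify: 6/3 = 2 and 3/5 = 3/5
Find common denominator: LCD = 5
Convert: 10/5 and 3/5
Difference = |10 - 3|/5 = 7/5
Simplified = 7/5

7/5


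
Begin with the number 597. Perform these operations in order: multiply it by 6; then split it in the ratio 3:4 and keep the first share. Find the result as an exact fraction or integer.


Start with 597.
Step 1: Multiply by 6: 597 * 6 = 3582
Step 2: Split 3:4, first share = 3582 * 3/7 = 10746/7
Final result = 10746/7

10746/7


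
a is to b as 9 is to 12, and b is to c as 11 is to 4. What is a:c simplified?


Given a:b = 9:12 and b:c = 11:4
Make b consistent. Multiply first ratio by 11: a:b = 99:132
Multiply second ratio by 12: b:c = 132:48
Now b = 132 in both, so a:b:c = 99:132:48
Therefore a:c = 99:48
Simplify by GCD: a:c = 33:16

33:16


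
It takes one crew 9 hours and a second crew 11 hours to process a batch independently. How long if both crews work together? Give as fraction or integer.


Rate of A = 1/9 job per hour
Rate of B = 1/11 job per hour
Combined rate = 1/9 + 1/11
Find common denominator: (11 + 9)/(9*11) = 20/99
Combined rate = 20/99 job per hour
Time together = 1 / (20/99) = 99/20 hours

99/20


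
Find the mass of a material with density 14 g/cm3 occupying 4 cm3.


Using mass = density * volume
Density = 14 g/cm3
Volume = 4 cm3
Mass = 14 * 4
= 56 g

56


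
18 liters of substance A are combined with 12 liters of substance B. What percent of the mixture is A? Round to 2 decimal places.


Volume of A = 18 L
Volume of B = 12 L
Total volume = 18 + 12 = 30 L
Percentage of A = (18/30) * 100
= 60.00%

60.00


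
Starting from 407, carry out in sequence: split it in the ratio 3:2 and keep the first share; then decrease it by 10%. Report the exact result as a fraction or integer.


Start with 407.
Step 1: Split 3:2, first share = 407 * 3/5 = 1221/5
Step 2: Decrease by 10%: 1221/5 * 90/100 = 10989/50
Final result = 10989/50

10989/50


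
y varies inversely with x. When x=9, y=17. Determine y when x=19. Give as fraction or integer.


Inverse proportion: y = k/x
Find k: k = 9 * 17 = 153
Compute y at x=19: y = 153/19
y = 153/19

153/19


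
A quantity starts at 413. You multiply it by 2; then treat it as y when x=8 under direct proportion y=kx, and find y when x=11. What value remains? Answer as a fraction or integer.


Start with 413.
Step 1: Multiply by 2: 413 * 2 = 826
Step 2: Direct prop: k = (826)/8; new y = k*11 = 826*11/8 = 4543/4
Final result = 4543/4

4543/4


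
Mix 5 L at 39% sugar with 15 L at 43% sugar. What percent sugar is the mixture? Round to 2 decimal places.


Solute in mixture 1 = 39% of 5 L = 5*39/100 = 39/20 L
Solute in mixture 2 = 43% of 15 L = 15*43/100 = 129/20 L
Total solute = 39/20 + 129/20 = 42/5 L
Total volume = 5 + 15 = 20 L
Final concentration = 42/5/20 * 100 = 42.00%

42.00


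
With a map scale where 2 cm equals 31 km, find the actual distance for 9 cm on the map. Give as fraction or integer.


Map scale: 2 cm = 31 km
Measured distance on map = 9 cm
Set up proportion: 9 * 31 / 2
= 279 / 2
= 279/2 km

279/2


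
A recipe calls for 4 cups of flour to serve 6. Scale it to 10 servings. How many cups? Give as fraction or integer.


Original: 4 cups for 6 servings
Target servings = 10
Scaling factor = 10/6
New amount = 4 * 10/6
= 40/6
= 20/3 cups

20/3


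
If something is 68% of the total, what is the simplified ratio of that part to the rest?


Part = 68%, Remainder = 32%
Ratio = 68:32
GCD(68, 32) = 4
Simplify: 17:8 = 17:8

17:8


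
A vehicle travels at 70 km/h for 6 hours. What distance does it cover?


Using distance = speed * time
Speed = 70 km/h
Time = 6 hours
Distance = 70 * 6
= 420 km

420


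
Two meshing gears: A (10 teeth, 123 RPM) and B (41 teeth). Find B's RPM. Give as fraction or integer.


Gear ratio: teeth_A * RPM_A = teeth_B * RPM_B
10 * 123 = 41 * RPM_B
1230 = 41 * RPM_B
RPM_B = 1230 / 41
RPM_B = 30

30


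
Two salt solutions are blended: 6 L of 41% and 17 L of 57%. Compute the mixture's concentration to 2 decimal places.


Solute in mixture 1 = 41% of 6 L = 6*41/100 = 123/50 L
Solute in mixture 2 = 57% of 17 L = 17*57/100 = 969/100 L
Total solute = 123/50 + 969/100 = 243/20 L
Total volume = 6 + 17 = 23 L
Final concentration = 243/20/23 * 100 = 52.83%

52.83


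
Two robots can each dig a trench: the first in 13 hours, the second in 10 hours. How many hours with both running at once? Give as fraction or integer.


Rate of A = 1/13 job per hour
Rate of B = 1/10 job per hour
Combined rate = 1/13 + 1/10
Find common denominator: (10 + 13)/(13*10) = 23/130
Combined rate = 23/130 job per hour
Time together = 1 / (23/130) = 130/23 hours

130/23


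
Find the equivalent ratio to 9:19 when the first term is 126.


Original ratio: 9:19
First term target: 126
Scale factor = 126 / 9 = 14
Multiply second term: 19 * 14 = 266
Equivalent ratio = 126:266

126:266


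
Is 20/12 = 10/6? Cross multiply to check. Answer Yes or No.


Cross multiply to check 20/12 = 10/6
Left cross product: 20 * 6 = 120
Right cross product: 12 * 10 = 120
120 = 120
Equal, so proportions match => Yes

Yes


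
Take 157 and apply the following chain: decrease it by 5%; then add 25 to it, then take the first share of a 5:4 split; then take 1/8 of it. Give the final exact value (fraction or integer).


Start with 157.
Step 1: Decrease by 5%: 157 * 95/100 = 2983/20
Step 2: Add 25: 2983/20+25=3483/20; split 5:4 first = 3483/20*5/9 = 387/4
Step 3: Take 1/8: 387/4 * 1/8 = 387/32
Final result = 387/32

387/32


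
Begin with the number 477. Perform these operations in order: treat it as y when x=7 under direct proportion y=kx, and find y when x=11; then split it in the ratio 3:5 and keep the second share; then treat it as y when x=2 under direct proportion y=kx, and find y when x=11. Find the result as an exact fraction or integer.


Start with 477.
Step 1: Direct prop: k = (477)/7; new y = k*11 = 477*11/7 = 5247/7
Step 2: Split 3:5, second share = 5247/7 * 5/8 = 26235/56
Step 3: Direct prop: k = (26235/56)/2; new y = k*11 = 26235/56*11/2 = 288585/112
Final result = 288585/112

288585/112


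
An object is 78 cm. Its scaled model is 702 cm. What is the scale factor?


Original length = 78 cm
Scaled length = 702 cm
Scale factor = 702 / 78
= 9

9


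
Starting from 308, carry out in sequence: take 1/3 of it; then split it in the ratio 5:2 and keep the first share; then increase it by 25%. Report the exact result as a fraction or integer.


Start with 308.
Step 1: Take 1/3: 308 * 1/3 = 308/3
Step 2: Split 5:2, first share = 308/3 * 5/7 = 220/3
Step 3: Increase by 25%: 220/3 * 125/100 = 275/3
Final result = 275/3

275/3


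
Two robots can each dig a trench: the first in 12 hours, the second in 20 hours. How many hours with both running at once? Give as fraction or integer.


Rate of A = 1/12 job per hour
Rate of B = 1/20 job per hour
Combined rate = 1/12 + 1/20
Find common denominator: (20 + 12)/(12*20) = 32/240
Combined rate = 2/15 job per hour
Time together = 1 / (2/15) = 15/2 hours

15/2


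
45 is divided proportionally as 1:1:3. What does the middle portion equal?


Ratio = 1:1:3
Total parts = 1 + 1 + 3 = 5
Value per part = 45 / 5 = 9
First share = 1 * 9 = 9
Middle share = 1 * 9 = 9
Third share = 3 * 9 = 27

9


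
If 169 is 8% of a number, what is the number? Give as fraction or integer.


Given: 169 is 8% of the whole
Set up: 169 = 8/100 * whole
whole = 169 * 100 / 8
whole = 16900 / 8
whole = 4225/2

4225/2


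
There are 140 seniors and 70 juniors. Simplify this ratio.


Find GCD(140, 70)
GCD = 70
Divide both by 70: 140/70 = 2, 70/70 = 1
Simplified ratio = 2:1

2:1


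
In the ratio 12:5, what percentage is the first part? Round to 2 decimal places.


Total parts = 12 + 5 = 17
First part fraction = 12/17
Percentage = (12/17) * 100
= 0.705882 * 100
= 70.59%

70.59


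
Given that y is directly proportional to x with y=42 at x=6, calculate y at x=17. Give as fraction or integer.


Direct proportion: y = kx
Find k: k = 42/6 = 7
Compute y at x=17: y = 7 * 17
y = 119

119


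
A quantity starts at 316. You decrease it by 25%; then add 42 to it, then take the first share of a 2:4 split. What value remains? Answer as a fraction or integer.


Start with 316.
Step 1: Decrease by 25%: 316 * 75/100 = 237
Step 2: Add 42: 237+42=279; split 2:4 first = 279*2/6 = 93
Final result = 93

93


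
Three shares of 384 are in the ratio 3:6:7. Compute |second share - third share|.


Total parts = 3 + 6 + 7 = 16
Value per part = 384 / 16 = 24
Shares: 3*24=72, 6*24=144, 7*24=168
Second share = 144, third share = 168
Difference = |144 - 168| = 24

24


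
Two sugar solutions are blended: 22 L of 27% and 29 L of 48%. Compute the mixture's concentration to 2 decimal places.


Solute in mixture 1 = 27% of 22 L = 22*27/100 = 297/50 L
Solute in mixture 2 = 48% of 29 L = 29*48/100 = 348/25 L
Total solute = 297/50 + 348/25 = 993/50 L
Total volume = 22 + 29 = 51 L
Final concentration = 993/50/51 * 100 = 38.94%

38.94


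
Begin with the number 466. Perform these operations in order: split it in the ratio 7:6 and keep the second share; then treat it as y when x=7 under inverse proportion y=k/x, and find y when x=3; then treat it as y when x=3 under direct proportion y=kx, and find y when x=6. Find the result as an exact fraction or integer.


Start with 466.
Step 1: Split 7:6, second share = 466 * 6/13 = 2796/13
Step 2: Inverse prop: k = (2796/13)*7; new y = k/3 = 2796/13*7/3 = 6524/13
Step 3: Direct prop: k = (6524/13)/3; new y = k*6 = 6524/13*6/3 = 13048/13
Final result = 13048/13

13048/13


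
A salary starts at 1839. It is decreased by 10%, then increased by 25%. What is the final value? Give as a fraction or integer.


Start: 1839
Step 1: decrease by 10% => multiply by 90/100
  1839 * 90/100 = 16551/10
Step 2: increase by 25% => multiply by 125/100
  16551/10 * 125/100 = 16551/8
Final value = 16551/8

16551/8


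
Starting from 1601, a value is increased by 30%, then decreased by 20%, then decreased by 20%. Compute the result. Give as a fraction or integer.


Start: 1601
Step 1: increase by 30% => multiply by 130/100
  1601 * 130/100 = 20813/10
Step 2: decrease by 20% => multiply by 80/100
  20813/10 * 80/100 = 41626/25
Step 3: decrease by 20% => multiply by 80/100
  41626/25 * 80/100 = 166504/125
Final value = 166504/125

166504/125


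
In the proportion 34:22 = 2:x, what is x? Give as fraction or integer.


Setting up: 34/22 = 2/x
Cross multiply: 34 * x = 22 * 2
34x = 44
x = 44/34
x = 22/17

22/17


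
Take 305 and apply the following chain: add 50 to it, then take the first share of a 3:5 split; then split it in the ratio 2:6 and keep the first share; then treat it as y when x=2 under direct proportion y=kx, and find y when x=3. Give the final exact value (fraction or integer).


Start with 305.
Step 1: Add 50: 305+50=355; split 3:5 first = 355*3/8 = 1065/8
Step 2: Split 2:6, first share = 1065/8 * 2/8 = 1065/32
Step 3: Direct prop: k = (1065/32)/2; new y = k*3 = 1065/32*3/2 = 3195/64
Final result = 3195/64

3195/64


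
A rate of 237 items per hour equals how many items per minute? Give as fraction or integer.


Converting from per hour to per minute
Rate = 237 items per hour
Divide by 60: 237/60
= 79/20 items per minute

79/20


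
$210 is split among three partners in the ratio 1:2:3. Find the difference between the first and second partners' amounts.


Total parts = 1 + 2 + 3 = 6
Value per part = 210 / 6 = 35
Shares: 1*35=35, 2*35=70, 3*35=105
First share = 35, second share = 70
Difference = |35 - 70| = 35

35


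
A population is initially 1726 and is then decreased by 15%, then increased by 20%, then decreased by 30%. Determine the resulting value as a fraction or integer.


Start: 1726
Step 1: decrease by 15% => multiply by 85/100
  1726 * 85/100 = 14671/10
Step 2: increase by 20% => multiply by 120/100
  14671/10 * 120/100 = 44013/25
Step 3: decrease by 30% => multiply by 70/100
  44013/25 * 70/100 = 308091/250
Final value = 308091/250

308091/250


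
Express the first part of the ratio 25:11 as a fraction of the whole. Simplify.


Total parts = 25 + 11 = 36
First part fraction = 25/36
Simplify: 25/36 = 25/36

25/36


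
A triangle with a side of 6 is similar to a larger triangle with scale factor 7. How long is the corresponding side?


Similar triangles have proportional sides
Scale factor = 7
Smaller side = 6
Corresponding larger side = 6 * 7
= 42

42


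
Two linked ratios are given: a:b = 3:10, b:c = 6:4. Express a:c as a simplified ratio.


Given a:b = 3:10 and b:c = 6:4
Make b consistent. Multiply first ratio by 6: a:b = 18:60
Multiply second ratio by 10: b:c = 60:40
Now b = 60 in both, so a:b:c = 18:60:40
Therefore a:c = 18:40
Simplify by GCD: a:c = 9:20

9:20


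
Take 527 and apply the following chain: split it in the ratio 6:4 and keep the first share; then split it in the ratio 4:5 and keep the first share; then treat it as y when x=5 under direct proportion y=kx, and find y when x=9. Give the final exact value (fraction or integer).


Start with 527.
Step 1: Split 6:4, first share = 527 * 6/10 = 1581/5
Step 2: Split 4:5, first share = 1581/5 * 4/9 = 2108/15
Step 3: Direct prop: k = (2108/15)/5; new y = k*9 = 2108/15*9/5 = 6324/25
Final result = 6324/25

6324/25


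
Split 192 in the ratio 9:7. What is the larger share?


Total parts = 9 + 7 = 16
Value per part = 192 / 16 = 12
First share = 9 * 12 = 108
Second share = 7 * 12 = 84
Larger share = 108

108


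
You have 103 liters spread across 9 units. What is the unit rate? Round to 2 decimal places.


Total liters = 103
Number of units = 9
Unit rate = 103 / 9
= 11.44 liters per unit

11.44


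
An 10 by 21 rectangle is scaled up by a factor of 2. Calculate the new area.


Original dimensions: 10 x 21
Enlargement factor = 2
New width = 10 * 2 = 20
New height = 21 * 2 = 42
New area = 20 * 42 = 840

840


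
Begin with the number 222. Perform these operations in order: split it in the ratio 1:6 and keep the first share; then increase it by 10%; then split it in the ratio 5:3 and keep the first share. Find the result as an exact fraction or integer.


Start with 222.
Step 1: Split 1:6, first share = 222 * 1/7 = 222/7
Step 2: Increase by 10%: 222/7 * 110/100 = 1221/35
Step 3: Split 5:3, first share = 1221/35 * 5/8 = 1221/56
Final result = 1221/56

1221/56


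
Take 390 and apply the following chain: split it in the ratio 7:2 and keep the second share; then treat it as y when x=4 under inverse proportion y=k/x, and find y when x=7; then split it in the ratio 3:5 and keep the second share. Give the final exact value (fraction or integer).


Start with 390.
Step 1: Split 7:2, second share = 390 * 2/9 = 260/3
Step 2: Inverse prop: k = (260/3)*4; new y = k/7 = 260/3*4/7 = 1040/21
Step 3: Split 3:5, second share = 1040/21 * 5/8 = 650/21
Final result = 650/21

650/21


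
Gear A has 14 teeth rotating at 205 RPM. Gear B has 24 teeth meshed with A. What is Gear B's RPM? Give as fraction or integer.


Gear ratio: teeth_A * RPM_A = teeth_B * RPM_B
14 * 205 = 24 * RPM_B
2870 = 24 * RPM_B
RPM_B = 2870 / 24
RPM_B = 1435/12

1435/12


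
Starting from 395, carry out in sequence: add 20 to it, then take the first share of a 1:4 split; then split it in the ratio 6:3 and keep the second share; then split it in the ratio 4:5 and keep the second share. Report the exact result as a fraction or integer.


Start with 395.
Step 1: Add 20: 395+20=415; split 1:4 first = 415*1/5 = 83
Step 2: Split 6:3, second share = 83 * 3/9 = 83/3
Step 3: Split 4:5, second share = 83/3 * 5/9 = 415/27
Final result = 415/27

415/27


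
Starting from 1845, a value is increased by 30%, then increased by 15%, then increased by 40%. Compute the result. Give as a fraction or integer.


Start: 1845
Step 1: increase by 30% => multiply by 130/100
  1845 * 130/100 = 4797/2
Step 2: increase by 15% => multiply by 115/100
  4797/2 * 115/100 = 110331/40
Step 3: increase by 40% => multiply by 140/100
  110331/40 * 140/100 = 772317/200
Final value = 772317/200

772317/200


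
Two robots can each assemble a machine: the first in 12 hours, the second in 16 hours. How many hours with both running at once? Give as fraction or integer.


Rate of A = 1/12 job per hour
Rate of B = 1/16 job per hour
Combined rate = 1/12 + 1/16
Find common denominator: (16 + 12)/(12*16) = 28/192
Combined rate = 7/48 job per hour
Time together = 1 / (7/48) = 48/7 hours

48/7


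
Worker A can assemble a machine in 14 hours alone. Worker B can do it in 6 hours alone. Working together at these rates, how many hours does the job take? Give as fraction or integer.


Rate of A = 1/14 job per hour
Rate of B = 1/6 job per hour
Combined rate = 1/14 + 1/6
Find common denominator: (6 + 14)/(14*6) = 20/84
Combined rate = 5/21 job per hour
Time together = 1 / (5/21) = 21/5 hours

21/5


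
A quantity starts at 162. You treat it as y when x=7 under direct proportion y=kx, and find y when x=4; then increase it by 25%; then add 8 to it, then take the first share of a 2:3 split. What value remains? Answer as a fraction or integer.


Start with 162.
Step 1: Direct prop: k = (162)/7; new y = k*4 = 162*4/7 = 648/7
Step 2: Increase by 25%: 648/7 * 125/100 = 810/7
Step 3: Add 8: 810/7+8=866/7; split 2:3 first = 866/7*2/5 = 1732/35
Final result = 1732/35

1732/35


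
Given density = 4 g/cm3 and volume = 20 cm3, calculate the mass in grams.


Using mass = density * volume
Density = 4 g/cm3
Volume = 20 cm3
Mass = 4 * 20
= 80 g

80


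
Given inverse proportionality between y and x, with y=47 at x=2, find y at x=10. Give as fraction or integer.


Inverse proportion: y = k/x
Find k: k = 2 * 47 = 94
Compute y at x=10: y = 94/10
y = 47/5

47/5


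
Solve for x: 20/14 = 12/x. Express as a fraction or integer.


Setting up: 20/14 = 12/x
Cross multiply: 20 * x = 14 * 12
20x = 168
x = 168/20
x = 42/5

42/5


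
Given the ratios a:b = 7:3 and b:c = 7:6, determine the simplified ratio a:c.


Given a:b = 7:3 and b:c = 7:6
Make b consistent. Multiply first ratio by 7: a:b = 49:21
Multiply second ratio by 3: b:c = 21:18
Now b = 21 in both, so a:b:c = 49:21:18
Therefore a:c = 49:18
Simplify by GCD: a:c = 49:18

49:18


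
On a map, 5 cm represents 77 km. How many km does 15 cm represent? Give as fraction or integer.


Map scale: 5 cm = 77 km
Measured distance on map = 15 cm
Set up proportion: 15 * 77 / 5
= 1155 / 5
= 231 km

231


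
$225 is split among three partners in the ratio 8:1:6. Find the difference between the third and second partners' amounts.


Total parts = 8 + 1 + 6 = 15
Value per part = 225 / 15 = 15
Shares: 8*15=120, 1*15=15, 6*15=90
Third share = 90, second share = 15
Difference = |90 - 15| = 75

75


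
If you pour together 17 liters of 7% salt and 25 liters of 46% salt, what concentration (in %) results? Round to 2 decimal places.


Solute in mixture 1 = 7% of 17 L = 17*7/100 = 119/100 L
Solute in mixture 2 = 46% of 25 L = 25*46/100 = 23/2 L
Total solute = 119/100 + 23/2 = 1269/100 L
Total volume = 17 + 25 = 42 L
Final concentration = 1269/100/42 * 100 = 30.21%

30.21


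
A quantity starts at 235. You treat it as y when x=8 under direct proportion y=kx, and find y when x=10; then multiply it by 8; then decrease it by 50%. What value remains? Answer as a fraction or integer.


Start with 235.
Step 1: Direct prop: k = (235)/8; new y = k*10 = 235*10/8 = 1175/4
Step 2: Multiply by 8: 1175/4 * 8 = 2350
Step 3: Decrease by 50%: 2350 * 50/100 = 1175
Final result = 1175

1175


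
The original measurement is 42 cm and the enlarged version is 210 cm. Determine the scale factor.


Original length = 42 cm
Scaled length = 210 cm
Scale factor = 210 / 42
= 5

5


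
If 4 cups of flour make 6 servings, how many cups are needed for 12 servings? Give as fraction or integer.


Original: 4 cups for 6 servings
Target servings = 12
Scaling factor = 12/6
New amount = 4 * 12/6
= 48/6
= 8 cups

8


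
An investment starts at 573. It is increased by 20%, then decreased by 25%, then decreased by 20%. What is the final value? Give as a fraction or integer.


Start: 573
Step 1: increase by 20% => multiply by 120/100
  573 * 120/100 = 3438/5
Step 2: decrease by 25% => multiply by 75/100
  3438/5 * 75/100 = 5157/10
Step 3: decrease by 20% => multiply by 80/100
  5157/10 * 80/100 = 10314/25
Final value = 10314/25

10314/25


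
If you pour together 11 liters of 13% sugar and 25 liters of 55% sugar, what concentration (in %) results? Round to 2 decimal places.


Solute in mixture 1 = 13% of 11 L = 11*13/100 = 143/100 L
Solute in mixture 2 = 55% of 25 L = 25*55/100 = 55/4 L
Total solute = 143/100 + 55/4 = 759/50 L
Total volume = 11 + 25 = 36 L
Final concentration = 759/50/36 * 100 = 42.17%

42.17


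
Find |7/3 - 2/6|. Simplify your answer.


Simplify: 7/3 = 7/3 and 2/6 = 1/3
Find common denominator: LCD = 3
Convert: 7/3 and 1/3
Difference = |7 - 1|/3 = 6/3
Simplified = 2

2


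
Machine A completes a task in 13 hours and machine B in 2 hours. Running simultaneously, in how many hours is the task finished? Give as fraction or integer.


Rate of A = 1/13 job per hour
Rate of B = 1/2 job per hour
Combined rate = 1/13 + 1/2
Find common denominator: (2 + 13)/(13*2) = 15/26
Combined rate = 15/26 job per hour
Time together = 1 / (15/26) = 26/15 hours

26/15


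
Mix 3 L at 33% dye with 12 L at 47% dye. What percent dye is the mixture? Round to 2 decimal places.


Solute in mixture 1 = 33% of 3 L = 3*33/100 = 99/100 L
Solute in mixture 2 = 47% of 12 L = 12*47/100 = 141/25 L
Total solute = 99/100 + 141/25 = 663/100 L
Total volume = 3 + 12 = 15 L
Final concentration = 663/100/15 * 100 = 44.20%

44.20


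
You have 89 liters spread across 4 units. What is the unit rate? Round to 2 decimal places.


Total liters = 89
Number of units = 4
Unit rate = 89 / 4
= 22.25 liters per unit

22.25


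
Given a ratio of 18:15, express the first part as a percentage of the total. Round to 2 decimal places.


Total parts = 18 + 15 = 33
First part fraction = 18/33
Percentage = (18/33) * 100
= 0.545455 * 100
= 54.55%

54.55


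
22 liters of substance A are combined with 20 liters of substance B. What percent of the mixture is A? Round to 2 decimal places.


Volume of A = 22 L
Volume of B = 20 L
Total volume = 22 + 20 = 42 L
Percentage of A = (22/42) * 100
= 52.38%

52.38


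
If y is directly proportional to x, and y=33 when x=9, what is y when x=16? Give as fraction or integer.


Direct proportion: y = kx
Find k: k = 33/9 = 11/3
Compute y at x=16: y = 11/3 * 16
y = 176/3

176/3


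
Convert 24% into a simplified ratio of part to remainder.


Part = 24%, Remainder = 76%
Ratio = 24:76
GCD(24, 76) = 4
Simplify: 6:19 = 6:19

6:19


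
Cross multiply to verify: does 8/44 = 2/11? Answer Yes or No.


Cross multiply to check 8/44 = 2/11
Left cross product: 8 * 11 = 88
Right cross product: 44 * 2 = 88
88 = 88
Equal, so proportions match => Yes

Yes


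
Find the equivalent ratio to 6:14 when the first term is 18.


Original ratio: 6:14
First term target: 18
Scale factor = 18 / 6 = 3
Multiply second term: 14 * 3 = 42
Equivalent ratio = 18:42

18:42


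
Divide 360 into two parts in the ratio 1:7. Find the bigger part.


Total parts = 1 + 7 = 8
Value per part = 360 / 8 = 45
First share = 1 * 45 = 45
Second share = 7 * 45 = 315
Larger share = 315

315


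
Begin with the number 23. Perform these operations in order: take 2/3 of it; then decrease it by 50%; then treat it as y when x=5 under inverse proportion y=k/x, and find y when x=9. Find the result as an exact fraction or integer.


Start with 23.
Step 1: Take 2/3: 23 * 2/3 = 46/3
Step 2: Decrease by 50%: 46/3 * 50/100 = 23/3
Step 3: Inverse prop: k = (23/3)*5; new y = k/9 = 23/3*5/9 = 115/27
Final result = 115/27

115/27


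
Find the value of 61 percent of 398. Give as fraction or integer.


Compute 61% of 398
Convert percentage: 61% = 61/100
Multiply: 398 * 61/100
= 24278/100
= 12139/50

12139/50


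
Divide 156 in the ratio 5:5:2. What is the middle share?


Ratio = 5:5:2
Total parts = 5 + 5 + 2 = 12
Value per part = 156 / 12 = 13
First share = 5 * 13 = 65
Middle share = 5 * 13 = 65
Third share = 2 * 13 = 26

65


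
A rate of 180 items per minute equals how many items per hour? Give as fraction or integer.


Converting from per minute to per hour
Rate = 180 items per minute
Multiply by 60: 180 * 60
= 10800 items per hour

10800


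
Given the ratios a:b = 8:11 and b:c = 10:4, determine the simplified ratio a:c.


Given a:b = 8:11 and b:c = 10:4
Make b consistent. Multiply first ratio by 10: a:b = 80:110
Multiply second ratio by 11: b:c = 110:44
Now b = 110 in both, so a:b:c = 80:110:44
Therefore a:c = 80:44
Simplify by GCD: a:c = 20:11

20:11


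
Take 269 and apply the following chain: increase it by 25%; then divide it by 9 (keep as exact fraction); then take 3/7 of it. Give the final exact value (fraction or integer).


Start with 269.
Step 1: Increase by 25%: 269 * 125/100 = 1345/4
Step 2: Divide by 9: 1345/4 / 9 = 1345/36
Step 3: Take 3/7: 1345/36 * 3/7 = 1345/84
Final result = 1345/84

1345/84


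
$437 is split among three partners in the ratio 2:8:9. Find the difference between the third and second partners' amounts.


Total parts = 2 + 8 + 9 = 19
Value per part = 437 / 19 = 23
Shares: 2*23=46, 8*23=184, 9*23=207
Third share = 207, second share = 184
Difference = |207 - 184| = 23

23


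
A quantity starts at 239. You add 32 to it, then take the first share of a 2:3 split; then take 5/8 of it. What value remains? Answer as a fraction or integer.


Start with 239.
Step 1: Add 32: 239+32=271; split 2:3 first = 271*2/5 = 542/5
Step 2: Take 5/8: 542/5 * 5/8 = 271/4
Final result = 271/4

271/4
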